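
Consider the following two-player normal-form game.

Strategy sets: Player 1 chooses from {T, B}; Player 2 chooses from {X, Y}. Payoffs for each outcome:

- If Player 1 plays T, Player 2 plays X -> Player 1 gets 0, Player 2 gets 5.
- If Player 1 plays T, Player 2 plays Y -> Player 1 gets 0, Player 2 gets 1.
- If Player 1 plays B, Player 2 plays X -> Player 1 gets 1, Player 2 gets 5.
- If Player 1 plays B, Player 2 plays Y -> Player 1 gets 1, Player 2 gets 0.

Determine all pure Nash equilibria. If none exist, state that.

(T, X): Player 1 can switch to B (0 → 1). Not NE.
(T, Y): Player 1 can switch to B (0 → 1). Not NE.
(B, X): Player 1 gets 1, best alternative 0; Player 2 gets 5, best alternative 0. No profitable deviation — NE.
(B, Y): Player 2 can switch to X (0 → 5). Not NE.

The unique pure-strategy Nash equilibrium is (B, X).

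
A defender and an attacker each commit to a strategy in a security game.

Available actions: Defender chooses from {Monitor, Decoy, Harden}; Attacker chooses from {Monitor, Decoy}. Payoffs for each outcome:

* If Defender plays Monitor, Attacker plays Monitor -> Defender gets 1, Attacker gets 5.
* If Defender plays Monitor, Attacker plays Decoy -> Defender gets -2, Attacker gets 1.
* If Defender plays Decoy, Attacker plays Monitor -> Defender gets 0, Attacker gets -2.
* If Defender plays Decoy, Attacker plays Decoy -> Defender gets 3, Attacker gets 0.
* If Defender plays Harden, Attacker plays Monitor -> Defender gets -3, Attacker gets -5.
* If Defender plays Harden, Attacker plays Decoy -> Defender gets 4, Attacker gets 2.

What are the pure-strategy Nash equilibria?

Pure-strategy Nash equilibria: (Monitor, Monitor) and (Harden, Decoy)

(Monitor, Monitor): Defender gets 1, best alternative 0; Attacker gets 5, best alternative 1. No profitable deviation — NE.
(Monitor, Decoy): Defender can switch to Decoy (-2 → 3). Not NE.
(Decoy, Monitor): Defender can switch to Monitor (0 → 1). Not NE.
(Decoy, Decoy): Defender can switch to Harden (3 → 4). Not NE.
(Harden, Monitor): Defender can switch to Monitor (-3 → 1). Not NE.
(Harden, Decoy): Defender gets 4, best alternative 3; Attacker gets 2, best alternative -5. No profitable deviation — NE.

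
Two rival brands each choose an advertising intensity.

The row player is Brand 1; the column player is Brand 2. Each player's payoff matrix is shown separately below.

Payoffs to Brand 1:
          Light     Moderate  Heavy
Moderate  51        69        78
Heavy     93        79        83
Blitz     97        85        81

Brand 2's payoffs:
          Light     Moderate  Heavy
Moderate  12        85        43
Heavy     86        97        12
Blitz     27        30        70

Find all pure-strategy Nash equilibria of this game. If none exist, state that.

There is no pure-strategy Nash equilibrium.

Brand 1 against Light: payoffs 51, 93, 97 → best response Blitz.
Brand 1 against Moderate: payoffs 69, 79, 85 → best response Blitz.
Brand 1 against Heavy: payoffs 78, 83, 81 → best response Heavy.
Brand 2 against Moderate: payoffs 12, 85, 43 → best response Moderate.
Brand 2 against Heavy: payoffs 86, 97, 12 → best response Moderate.
Brand 2 against Blitz: payoffs 27, 30, 70 → best response Heavy.
No profile is a mutual best response for all players.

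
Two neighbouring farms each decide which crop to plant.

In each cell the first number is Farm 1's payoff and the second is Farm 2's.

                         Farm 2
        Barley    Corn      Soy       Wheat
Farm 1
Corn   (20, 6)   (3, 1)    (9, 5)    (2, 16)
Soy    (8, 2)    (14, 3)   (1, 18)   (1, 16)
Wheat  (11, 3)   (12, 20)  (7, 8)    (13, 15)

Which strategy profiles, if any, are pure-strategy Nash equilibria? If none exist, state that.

Farm 1 against Barley: payoffs 20, 8, 11 → best response Corn.
Farm 1 against Corn: payoffs 3, 14, 12 → best response Soy.
Farm 1 against Soy: payoffs 9, 1, 7 → best response Corn.
Farm 1 against Wheat: payoffs 2, 1, 13 → best response Wheat.
Farm 2 against Corn: payoffs 6, 1, 5, 16 → best response Wheat.
Farm 2 against Soy: payoffs 2, 3, 18, 16 → best response Soy.
Farm 2 against Wheat: payoffs 3, 20, 8, 15 → best response Corn.
No profile is a mutual best response for all players.

No pure-strategy Nash equilibrium.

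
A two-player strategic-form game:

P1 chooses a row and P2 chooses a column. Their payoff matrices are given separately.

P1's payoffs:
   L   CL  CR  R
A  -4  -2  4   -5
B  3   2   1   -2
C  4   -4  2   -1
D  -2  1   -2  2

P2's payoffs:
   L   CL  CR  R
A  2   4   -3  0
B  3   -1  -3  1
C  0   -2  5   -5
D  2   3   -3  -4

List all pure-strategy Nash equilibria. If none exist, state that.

(A, L): P1 can switch to B (-4 → 3). Not NE.
(A, CL): P1 can switch to B (-2 → 2). Not NE.
(A, CR): P2 can switch to L (-3 → 2). Not NE.
(A, R): P1 can switch to B (-5 → -2). Not NE.
(B, L): P1 can switch to C (3 → 4). Not NE.
(B, CL): P2 can switch to L (-1 → 3). Not NE.
(B, CR): P1 can switch to A (1 → 4). Not NE.
(B, R): P1 can switch to C (-2 → -1). Not NE.
(C, L): P2 can switch to CR (0 → 5). Not NE.
(C, CL): P1 can switch to A (-4 → -2). Not NE.
(C, CR): P1 can switch to A (2 → 4). Not NE.
(C, R): P1 can switch to D (-1 → 2). Not NE.
(The remaining 4 profiles each have a profitable deviation by the same check.)

none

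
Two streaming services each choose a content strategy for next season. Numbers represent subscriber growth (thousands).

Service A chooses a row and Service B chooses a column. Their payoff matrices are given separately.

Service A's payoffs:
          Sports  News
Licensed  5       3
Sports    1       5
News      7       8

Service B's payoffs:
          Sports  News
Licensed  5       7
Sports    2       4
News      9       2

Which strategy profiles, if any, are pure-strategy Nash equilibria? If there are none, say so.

Service A against Sports: payoffs 5, 1, 7 → best response News.
Service A against News: payoffs 3, 5, 8 → best response News.
Service B against Licensed: payoffs 5, 7 → best response News.
Service B against Sports: payoffs 2, 4 → best response News.
Service B against News: payoffs 9, 2 → best response Sports.
Mutual best responses: (News, Sports).

The unique pure-strategy Nash equilibrium is (News, Sports).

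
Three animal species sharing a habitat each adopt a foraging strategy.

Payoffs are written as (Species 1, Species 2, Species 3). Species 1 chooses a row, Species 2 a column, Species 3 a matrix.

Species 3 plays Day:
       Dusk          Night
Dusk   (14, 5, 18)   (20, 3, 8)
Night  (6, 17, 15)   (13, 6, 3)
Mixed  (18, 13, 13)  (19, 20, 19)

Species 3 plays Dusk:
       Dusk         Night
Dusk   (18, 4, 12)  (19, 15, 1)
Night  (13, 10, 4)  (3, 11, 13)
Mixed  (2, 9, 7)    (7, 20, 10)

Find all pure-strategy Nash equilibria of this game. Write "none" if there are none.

Species 1 against (Dusk, Day): payoffs 14, 6, 18 → best response Mixed.
Species 1 against (Dusk, Dusk): payoffs 18, 13, 2 → best response Dusk.
Species 1 against (Night, Day): payoffs 20, 13, 19 → best response Dusk.
Species 1 against (Night, Dusk): payoffs 19, 3, 7 → best response Dusk.
Species 2 against (Dusk, Day): payoffs 5, 3 → best response Dusk.
Species 2 against (Dusk, Dusk): payoffs 4, 15 → best response Night.
Species 2 against (Night, Day): payoffs 17, 6 → best response Dusk.
Species 2 against (Night, Dusk): payoffs 10, 11 → best response Night.
Species 2 against (Mixed, Day): payoffs 13, 20 → best response Night.
Species 2 against (Mixed, Dusk): payoffs 9, 20 → best response Night.
Species 3 against (Dusk, Dusk): payoffs 18, 12 → best response Day.
Species 3 against (Dusk, Night): payoffs 8, 1 → best response Day.
Species 3 against (Night, Dusk): payoffs 15, 4 → best response Day.
Species 3 against (Night, Night): payoffs 3, 13 → best response Dusk.
Species 3 against (Mixed, Dusk): payoffs 13, 7 → best response Day.
Species 3 against (Mixed, Night): payoffs 19, 10 → best response Day.
No profile is a mutual best response for all players.

none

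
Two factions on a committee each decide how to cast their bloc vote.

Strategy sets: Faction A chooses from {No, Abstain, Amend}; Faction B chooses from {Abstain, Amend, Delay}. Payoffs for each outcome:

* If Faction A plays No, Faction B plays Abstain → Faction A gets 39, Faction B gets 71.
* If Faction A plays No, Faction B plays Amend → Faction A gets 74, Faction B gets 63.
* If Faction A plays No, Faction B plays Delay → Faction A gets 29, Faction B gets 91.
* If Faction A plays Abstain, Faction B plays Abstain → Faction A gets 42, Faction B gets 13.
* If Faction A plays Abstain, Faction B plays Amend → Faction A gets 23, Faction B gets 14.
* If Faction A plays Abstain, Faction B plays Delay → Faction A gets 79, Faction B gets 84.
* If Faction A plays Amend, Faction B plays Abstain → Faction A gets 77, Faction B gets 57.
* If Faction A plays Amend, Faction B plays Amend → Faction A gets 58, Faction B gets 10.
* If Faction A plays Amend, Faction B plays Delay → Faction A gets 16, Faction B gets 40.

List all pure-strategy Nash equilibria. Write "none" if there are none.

The pure Nash equilibria are (Abstain, Delay), (Amend, Abstain).

Faction A against Abstain: payoffs 39, 42, 77 → best response Amend.
Faction A against Amend: payoffs 74, 23, 58 → best response No.
Faction A against Delay: payoffs 29, 79, 16 → best response Abstain.
Faction B against No: payoffs 71, 63, 91 → best response Delay.
Faction B against Abstain: payoffs 13, 14, 84 → best response Delay.
Faction B against Amend: payoffs 57, 10, 40 → best response Abstain.
Mutual best responses: (Abstain, Delay); (Amend, Abstain).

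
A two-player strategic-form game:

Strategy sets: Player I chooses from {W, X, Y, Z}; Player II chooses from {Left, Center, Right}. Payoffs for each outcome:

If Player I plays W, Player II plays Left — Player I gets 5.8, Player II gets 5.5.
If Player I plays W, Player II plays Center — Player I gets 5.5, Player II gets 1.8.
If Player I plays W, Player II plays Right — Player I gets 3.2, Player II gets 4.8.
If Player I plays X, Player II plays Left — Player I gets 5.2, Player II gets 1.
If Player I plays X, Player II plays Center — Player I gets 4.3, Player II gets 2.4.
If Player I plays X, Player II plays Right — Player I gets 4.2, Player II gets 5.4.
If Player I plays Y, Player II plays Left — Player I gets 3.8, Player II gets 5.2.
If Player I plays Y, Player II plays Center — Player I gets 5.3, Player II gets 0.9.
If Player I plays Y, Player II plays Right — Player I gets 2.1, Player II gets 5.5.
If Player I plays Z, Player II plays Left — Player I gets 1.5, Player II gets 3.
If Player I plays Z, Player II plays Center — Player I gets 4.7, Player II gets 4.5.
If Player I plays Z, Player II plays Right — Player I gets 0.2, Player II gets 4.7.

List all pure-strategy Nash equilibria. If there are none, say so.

Player I against Left: payoffs 5.8, 5.2, 3.8, 1.5 → best response W.
Player I against Center: payoffs 5.5, 4.3, 5.3, 4.7 → best response W.
Player I against Right: payoffs 3.2, 4.2, 2.1, 0.2 → best response X.
Player II against W: payoffs 5.5, 1.8, 4.8 → best response Left.
Player II against X: payoffs 1, 2.4, 5.4 → best response Right.
Player II against Y: payoffs 5.2, 0.9, 5.5 → best response Right.
Player II against Z: payoffs 3, 4.5, 4.7 → best response Right.
Mutual best responses: (W, Left); (X, Right).

The pure Nash equilibria are (W, Left), (X, Right).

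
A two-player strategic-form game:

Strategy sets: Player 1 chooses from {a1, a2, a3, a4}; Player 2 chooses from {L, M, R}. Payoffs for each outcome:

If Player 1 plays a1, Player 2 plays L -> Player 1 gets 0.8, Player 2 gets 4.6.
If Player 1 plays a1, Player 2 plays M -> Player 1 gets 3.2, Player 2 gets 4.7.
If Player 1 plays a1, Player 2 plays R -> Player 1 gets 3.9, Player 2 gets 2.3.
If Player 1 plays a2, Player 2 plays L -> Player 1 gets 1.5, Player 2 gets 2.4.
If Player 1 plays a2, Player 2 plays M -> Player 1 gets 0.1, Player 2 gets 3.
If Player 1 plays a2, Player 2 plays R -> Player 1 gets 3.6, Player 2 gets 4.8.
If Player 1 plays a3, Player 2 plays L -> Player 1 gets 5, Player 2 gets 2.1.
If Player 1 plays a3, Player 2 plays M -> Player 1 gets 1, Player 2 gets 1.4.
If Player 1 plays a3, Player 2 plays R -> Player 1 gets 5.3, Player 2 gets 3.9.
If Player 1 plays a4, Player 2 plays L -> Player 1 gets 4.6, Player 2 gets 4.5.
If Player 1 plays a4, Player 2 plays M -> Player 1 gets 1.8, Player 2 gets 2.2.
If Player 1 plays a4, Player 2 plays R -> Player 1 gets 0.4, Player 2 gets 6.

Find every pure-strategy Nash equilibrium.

The pure Nash equilibria are (a1, M), (a3, R).

For each strategy profile, look for a profitable unilateral deviation.
(a1, L): Player 1 can switch to a2 (0.8 → 1.5). Not NE.
(a1, M): Player 1 gets 3.2, best alternative 1.8; Player 2 gets 4.7, best alternative 4.6. No profitable deviation — NE.
(a1, R): Player 1 can switch to a3 (3.9 → 5.3). Not NE.
(a2, L): Player 1 can switch to a3 (1.5 → 5). Not NE.
(a2, M): Player 1 can switch to a1 (0.1 → 3.2). Not NE.
(a2, R): Player 1 can switch to a1 (3.6 → 3.9). Not NE.
(a3, L): Player 2 can switch to R (2.1 → 3.9). Not NE.
(a3, M): Player 1 can switch to a1 (1 → 3.2). Not NE.
(a3, R): Player 1 gets 5.3, best alternative 3.9; Player 2 gets 3.9, best alternative 2.1. No profitable deviation — NE.
(a4, L): Player 1 can switch to a3 (4.6 → 5). Not NE.
(The remaining 2 profiles each have a profitable deviation by the same check.)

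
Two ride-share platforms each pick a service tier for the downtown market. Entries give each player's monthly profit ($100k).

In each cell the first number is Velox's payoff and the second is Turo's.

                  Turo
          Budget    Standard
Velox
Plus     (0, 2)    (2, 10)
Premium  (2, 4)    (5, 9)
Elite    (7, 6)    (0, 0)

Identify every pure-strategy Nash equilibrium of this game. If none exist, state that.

Pure-strategy Nash equilibria: (Premium, Standard) and (Elite, Budget)

Check each profile: it is a Nash equilibrium iff no player can strictly gain by switching unilaterally.
(Plus, Budget): Velox can switch to Premium (0 → 2). Not NE.
(Plus, Standard): Velox can switch to Premium (2 → 5). Not NE.
(Premium, Budget): Velox can switch to Elite (2 → 7). Not NE.
(Premium, Standard): Velox gets 5, best alternative 2; Turo gets 9, best alternative 4. No profitable deviation — NE.
(Elite, Budget): Velox gets 7, best alternative 2; Turo gets 6, best alternative 0. No profitable deviation — NE.
(Elite, Standard): Velox can switch to Plus (0 → 2). Not NE.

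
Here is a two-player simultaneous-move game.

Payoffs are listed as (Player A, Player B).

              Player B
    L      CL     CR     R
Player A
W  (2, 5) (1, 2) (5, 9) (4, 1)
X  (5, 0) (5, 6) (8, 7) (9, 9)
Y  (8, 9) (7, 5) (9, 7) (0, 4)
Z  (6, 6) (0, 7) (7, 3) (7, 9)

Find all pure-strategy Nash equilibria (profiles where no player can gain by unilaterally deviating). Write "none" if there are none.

Mark each player's best response to every combination of opponents' strategies; a profile where every player is best-responding is a pure Nash equilibrium.
Player A against L: payoffs 2, 5, 8, 6 → best response Y.
Player A against CL: payoffs 1, 5, 7, 0 → best response Y.
Player A against CR: payoffs 5, 8, 9, 7 → best response Y.
Player A against R: payoffs 4, 9, 0, 7 → best response X.
Player B against W: payoffs 5, 2, 9, 1 → best response CR.
Player B against X: payoffs 0, 6, 7, 9 → best response R.
Player B against Y: payoffs 9, 5, 7, 4 → best response L.
Player B against Z: payoffs 6, 7, 3, 9 → best response R.
Mutual best responses: (X, R); (Y, L).

The pure Nash equilibria are (X, R); (Y, L).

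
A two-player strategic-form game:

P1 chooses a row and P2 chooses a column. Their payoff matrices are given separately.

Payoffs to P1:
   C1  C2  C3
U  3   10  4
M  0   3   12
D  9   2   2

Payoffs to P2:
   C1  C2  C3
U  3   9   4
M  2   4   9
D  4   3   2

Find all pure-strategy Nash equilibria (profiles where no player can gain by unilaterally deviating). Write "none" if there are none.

Pure-strategy Nash equilibria: (U, C2); (M, C3); (D, C1)

(U, C1): P1 can switch to D (3 → 9). Not NE.
(U, C2): P1 gets 10, best alternative 3; P2 gets 9, best alternative 4. No profitable deviation — NE.
(U, C3): P1 can switch to M (4 → 12). Not NE.
(M, C1): P1 can switch to U (0 → 3). Not NE.
(M, C2): P1 can switch to U (3 → 10). Not NE.
(M, C3): P1 gets 12, best alternative 4; P2 gets 9, best alternative 4. No profitable deviation — NE.
(D, C1): P1 gets 9, best alternative 3; P2 gets 4, best alternative 3. No profitable deviation — NE.
(D, C2): P1 can switch to U (2 → 10). Not NE.
(D, C3): P1 can switch to U (2 → 4). Not NE.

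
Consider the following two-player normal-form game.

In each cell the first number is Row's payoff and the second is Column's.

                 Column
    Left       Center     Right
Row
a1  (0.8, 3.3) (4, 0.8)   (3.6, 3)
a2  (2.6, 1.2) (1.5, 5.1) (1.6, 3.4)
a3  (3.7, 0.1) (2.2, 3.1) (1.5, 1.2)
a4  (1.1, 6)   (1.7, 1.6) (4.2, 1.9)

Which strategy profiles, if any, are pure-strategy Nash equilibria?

Row against Left: payoffs 0.8, 2.6, 3.7, 1.1 → best response a3.
Row against Center: payoffs 4, 1.5, 2.2, 1.7 → best response a1.
Row against Right: payoffs 3.6, 1.6, 1.5, 4.2 → best response a4.
Column against a1: payoffs 3.3, 0.8, 3 → best response Left.
Column against a2: payoffs 1.2, 5.1, 3.4 → best response Center.
Column against a3: payoffs 0.1, 3.1, 1.2 → best response Center.
Column against a4: payoffs 6, 1.6, 1.9 → best response Left.
No profile is a mutual best response for all players.

No pure-strategy Nash equilibrium.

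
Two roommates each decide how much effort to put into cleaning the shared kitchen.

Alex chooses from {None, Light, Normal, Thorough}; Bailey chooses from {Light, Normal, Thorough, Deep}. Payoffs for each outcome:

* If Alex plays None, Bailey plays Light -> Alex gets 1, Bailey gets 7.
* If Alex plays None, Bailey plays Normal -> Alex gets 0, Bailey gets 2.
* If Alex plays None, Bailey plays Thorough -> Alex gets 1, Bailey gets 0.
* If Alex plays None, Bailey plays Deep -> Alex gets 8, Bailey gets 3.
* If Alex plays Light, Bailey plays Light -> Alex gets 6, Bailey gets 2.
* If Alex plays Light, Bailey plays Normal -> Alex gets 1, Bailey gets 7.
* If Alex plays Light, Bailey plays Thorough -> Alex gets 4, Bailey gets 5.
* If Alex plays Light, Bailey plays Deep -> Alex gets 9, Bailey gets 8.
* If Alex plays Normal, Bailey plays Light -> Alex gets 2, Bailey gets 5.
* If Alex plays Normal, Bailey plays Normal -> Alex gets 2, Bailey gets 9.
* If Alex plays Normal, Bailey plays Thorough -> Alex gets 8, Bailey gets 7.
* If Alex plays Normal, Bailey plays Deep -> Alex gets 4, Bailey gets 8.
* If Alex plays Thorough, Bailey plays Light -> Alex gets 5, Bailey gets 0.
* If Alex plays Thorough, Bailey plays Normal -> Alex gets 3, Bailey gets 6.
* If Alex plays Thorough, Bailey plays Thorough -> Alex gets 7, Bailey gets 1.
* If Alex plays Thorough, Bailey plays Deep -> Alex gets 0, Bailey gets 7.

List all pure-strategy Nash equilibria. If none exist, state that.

The unique pure-strategy Nash equilibrium is (Light, Deep).

(None, Light): Alex can switch to Light (1 → 6). Not NE.
(None, Normal): Alex can switch to Light (0 → 1). Not NE.
(None, Thorough): Alex can switch to Light (1 → 4). Not NE.
(None, Deep): Alex can switch to Light (8 → 9). Not NE.
(Light, Light): Bailey can switch to Normal (2 → 7). Not NE.
(Light, Normal): Alex can switch to Normal (1 → 2). Not NE.
(Light, Deep): Alex gets 9, best alternative 8; Bailey gets 8, best alternative 7. No profitable deviation — NE.
(The remaining 9 profiles each have a profitable deviation by the same check.)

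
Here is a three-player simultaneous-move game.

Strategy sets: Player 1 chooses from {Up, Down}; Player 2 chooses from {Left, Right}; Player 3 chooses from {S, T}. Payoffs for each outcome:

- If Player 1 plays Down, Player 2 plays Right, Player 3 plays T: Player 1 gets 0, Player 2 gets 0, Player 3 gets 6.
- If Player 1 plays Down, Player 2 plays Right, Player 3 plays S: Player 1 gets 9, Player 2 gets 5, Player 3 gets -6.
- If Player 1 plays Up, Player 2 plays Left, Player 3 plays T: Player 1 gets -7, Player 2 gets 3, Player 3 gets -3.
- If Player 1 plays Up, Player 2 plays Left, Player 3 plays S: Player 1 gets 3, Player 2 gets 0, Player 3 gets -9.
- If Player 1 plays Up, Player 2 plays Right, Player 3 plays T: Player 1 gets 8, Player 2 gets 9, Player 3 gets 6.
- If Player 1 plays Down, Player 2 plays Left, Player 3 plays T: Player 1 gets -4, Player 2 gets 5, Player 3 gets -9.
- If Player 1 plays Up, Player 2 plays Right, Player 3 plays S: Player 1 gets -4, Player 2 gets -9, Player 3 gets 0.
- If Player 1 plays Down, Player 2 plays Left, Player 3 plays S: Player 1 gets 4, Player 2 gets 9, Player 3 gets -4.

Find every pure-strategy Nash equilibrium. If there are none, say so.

The pure Nash equilibria are (Up, Right, T) and (Down, Left, S).

(Up, Left, S): Player 1 can switch to Down (3 → 4). Not NE.
(Up, Left, T): Player 1 can switch to Down (-7 → -4). Not NE.
(Up, Right, S): Player 1 can switch to Down (-4 → 9). Not NE.
(Up, Right, T): Player 1 gets 8, best alternative 0; Player 2 gets 9, best alternative 3; Player 3 gets 6, best alternative 0. No profitable deviation — NE.
(Down, Left, S): Player 1 gets 4, best alternative 3; Player 2 gets 9, best alternative 5; Player 3 gets -4, best alternative -9. No profitable deviation — NE.
(Down, Left, T): Player 3 can switch to S (-9 → -4). Not NE.
(Down, Right, S): Player 2 can switch to Left (5 → 9). Not NE.
(Down, Right, T): Player 1 can switch to Up (0 → 8). Not NE.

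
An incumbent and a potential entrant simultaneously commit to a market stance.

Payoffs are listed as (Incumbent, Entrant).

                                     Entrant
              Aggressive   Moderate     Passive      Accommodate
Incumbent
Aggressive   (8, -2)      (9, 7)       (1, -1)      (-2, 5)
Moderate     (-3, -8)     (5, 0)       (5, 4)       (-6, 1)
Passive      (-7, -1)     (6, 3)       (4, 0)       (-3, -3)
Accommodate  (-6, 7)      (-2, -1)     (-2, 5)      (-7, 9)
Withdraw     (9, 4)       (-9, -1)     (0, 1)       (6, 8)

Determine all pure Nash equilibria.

Incumbent against Aggressive: payoffs 8, -3, -7, -6, 9 → best response Withdraw.
Incumbent against Moderate: payoffs 9, 5, 6, -2, -9 → best response Aggressive.
Incumbent against Passive: payoffs 1, 5, 4, -2, 0 → best response Moderate.
Incumbent against Accommodate: payoffs -2, -6, -3, -7, 6 → best response Withdraw.
Entrant against Aggressive: payoffs -2, 7, -1, 5 → best response Moderate.
Entrant against Moderate: payoffs -8, 0, 4, 1 → best response Passive.
Entrant against Passive: payoffs -1, 3, 0, -3 → best response Moderate.
Entrant against Accommodate: payoffs 7, -1, 5, 9 → best response Accommodate.
Entrant against Withdraw: payoffs 4, -1, 1, 8 → best response Accommodate.
Mutual best responses: (Aggressive, Moderate); (Moderate, Passive); (Withdraw, Accommodate).

Pure-strategy Nash equilibria: (Aggressive, Moderate) and (Moderate, Passive) and (Withdraw, Accommodate)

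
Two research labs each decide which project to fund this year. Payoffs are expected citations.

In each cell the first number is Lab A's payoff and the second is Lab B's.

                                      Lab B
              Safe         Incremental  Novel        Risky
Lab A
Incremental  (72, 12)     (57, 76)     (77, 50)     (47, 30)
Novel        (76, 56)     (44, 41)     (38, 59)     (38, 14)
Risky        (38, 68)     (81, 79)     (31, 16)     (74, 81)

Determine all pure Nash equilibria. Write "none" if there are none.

(Incremental, Safe): Lab A can switch to Novel (72 → 76). Not NE.
(Incremental, Incremental): Lab A can switch to Risky (57 → 81). Not NE.
(Incremental, Novel): Lab B can switch to Incremental (50 → 76). Not NE.
(Incremental, Risky): Lab A can switch to Risky (47 → 74). Not NE.
(Novel, Safe): Lab B can switch to Novel (56 → 59). Not NE.
(Novel, Incremental): Lab A can switch to Incremental (44 → 57). Not NE.
(Novel, Novel): Lab A can switch to Incremental (38 → 77). Not NE.
(Novel, Risky): Lab A can switch to Incremental (38 → 47). Not NE.
(Risky, Risky): Lab A gets 74, best alternative 47; Lab B gets 81, best alternative 79. No profitable deviation — NE.
(The remaining 3 profiles each have a profitable deviation by the same check.)

The unique pure-strategy Nash equilibrium is (Risky, Risky).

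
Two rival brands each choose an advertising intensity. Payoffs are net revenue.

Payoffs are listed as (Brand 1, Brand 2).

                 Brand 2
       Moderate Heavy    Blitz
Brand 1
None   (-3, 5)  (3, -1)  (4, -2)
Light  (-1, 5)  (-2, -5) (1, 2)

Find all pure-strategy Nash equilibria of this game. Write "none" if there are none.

Pure NE: (Light, Moderate)

For each strategy profile, look for a profitable unilateral deviation.
(None, Moderate): Brand 1 can switch to Light (-3 → -1). Not NE.
(None, Heavy): Brand 2 can switch to Moderate (-1 → 5). Not NE.
(None, Blitz): Brand 2 can switch to Moderate (-2 → 5). Not NE.
(Light, Moderate): Brand 1 gets -1, best alternative -3; Brand 2 gets 5, best alternative 2. No profitable deviation — NE.
(Light, Heavy): Brand 1 can switch to None (-2 → 3). Not NE.
(Light, Blitz): Brand 1 can switch to None (1 → 4). Not NE.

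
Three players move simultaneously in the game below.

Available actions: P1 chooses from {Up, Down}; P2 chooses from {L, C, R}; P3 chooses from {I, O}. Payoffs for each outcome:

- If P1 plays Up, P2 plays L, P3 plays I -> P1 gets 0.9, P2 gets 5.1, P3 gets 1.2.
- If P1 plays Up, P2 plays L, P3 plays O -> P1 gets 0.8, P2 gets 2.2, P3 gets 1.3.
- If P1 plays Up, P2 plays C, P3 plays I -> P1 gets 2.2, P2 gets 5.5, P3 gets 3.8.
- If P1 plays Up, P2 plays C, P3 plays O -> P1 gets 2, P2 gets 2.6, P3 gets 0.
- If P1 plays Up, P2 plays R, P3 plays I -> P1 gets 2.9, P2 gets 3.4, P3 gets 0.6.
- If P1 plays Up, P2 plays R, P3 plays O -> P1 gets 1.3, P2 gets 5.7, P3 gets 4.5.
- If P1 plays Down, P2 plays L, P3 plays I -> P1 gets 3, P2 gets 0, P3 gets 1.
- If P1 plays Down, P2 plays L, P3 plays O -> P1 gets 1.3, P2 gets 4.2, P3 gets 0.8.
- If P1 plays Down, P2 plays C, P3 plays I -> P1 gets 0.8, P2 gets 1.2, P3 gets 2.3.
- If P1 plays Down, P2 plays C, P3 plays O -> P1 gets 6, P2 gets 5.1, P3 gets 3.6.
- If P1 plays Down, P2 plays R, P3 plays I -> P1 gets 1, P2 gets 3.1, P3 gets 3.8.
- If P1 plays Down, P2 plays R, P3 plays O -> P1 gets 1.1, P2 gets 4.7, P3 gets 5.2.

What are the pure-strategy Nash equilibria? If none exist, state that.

Mark each player's best response to every combination of opponents' strategies; a profile where every player is best-responding is a pure Nash equilibrium.
P1 against (L, I): payoffs 0.9, 3 → best response Down.
P1 against (L, O): payoffs 0.8, 1.3 → best response Down.
P1 against (C, I): payoffs 2.2, 0.8 → best response Up.
P1 against (C, O): payoffs 2, 6 → best response Down.
P1 against (R, I): payoffs 2.9, 1 → best response Up.
P1 against (R, O): payoffs 1.3, 1.1 → best response Up.
P2 against (Up, I): payoffs 5.1, 5.5, 3.4 → best response C.
P2 against (Up, O): payoffs 2.2, 2.6, 5.7 → best response R.
P2 against (Down, I): payoffs 0, 1.2, 3.1 → best response R.
P2 against (Down, O): payoffs 4.2, 5.1, 4.7 → best response C.
P3 against (Up, L): payoffs 1.2, 1.3 → best response O.
P3 against (Up, C): payoffs 3.8, 0 → best response I.
P3 against (Up, R): payoffs 0.6, 4.5 → best response O.
P3 against (Down, L): payoffs 1, 0.8 → best response I.
P3 against (Down, C): payoffs 2.3, 3.6 → best response O.
P3 against (Down, R): payoffs 3.8, 5.2 → best response O.
Mutual best responses: (Up, C, I); (Up, R, O); (Down, C, O).

Pure-strategy Nash equilibria: (Up, C, I); (Up, R, O); (Down, C, O)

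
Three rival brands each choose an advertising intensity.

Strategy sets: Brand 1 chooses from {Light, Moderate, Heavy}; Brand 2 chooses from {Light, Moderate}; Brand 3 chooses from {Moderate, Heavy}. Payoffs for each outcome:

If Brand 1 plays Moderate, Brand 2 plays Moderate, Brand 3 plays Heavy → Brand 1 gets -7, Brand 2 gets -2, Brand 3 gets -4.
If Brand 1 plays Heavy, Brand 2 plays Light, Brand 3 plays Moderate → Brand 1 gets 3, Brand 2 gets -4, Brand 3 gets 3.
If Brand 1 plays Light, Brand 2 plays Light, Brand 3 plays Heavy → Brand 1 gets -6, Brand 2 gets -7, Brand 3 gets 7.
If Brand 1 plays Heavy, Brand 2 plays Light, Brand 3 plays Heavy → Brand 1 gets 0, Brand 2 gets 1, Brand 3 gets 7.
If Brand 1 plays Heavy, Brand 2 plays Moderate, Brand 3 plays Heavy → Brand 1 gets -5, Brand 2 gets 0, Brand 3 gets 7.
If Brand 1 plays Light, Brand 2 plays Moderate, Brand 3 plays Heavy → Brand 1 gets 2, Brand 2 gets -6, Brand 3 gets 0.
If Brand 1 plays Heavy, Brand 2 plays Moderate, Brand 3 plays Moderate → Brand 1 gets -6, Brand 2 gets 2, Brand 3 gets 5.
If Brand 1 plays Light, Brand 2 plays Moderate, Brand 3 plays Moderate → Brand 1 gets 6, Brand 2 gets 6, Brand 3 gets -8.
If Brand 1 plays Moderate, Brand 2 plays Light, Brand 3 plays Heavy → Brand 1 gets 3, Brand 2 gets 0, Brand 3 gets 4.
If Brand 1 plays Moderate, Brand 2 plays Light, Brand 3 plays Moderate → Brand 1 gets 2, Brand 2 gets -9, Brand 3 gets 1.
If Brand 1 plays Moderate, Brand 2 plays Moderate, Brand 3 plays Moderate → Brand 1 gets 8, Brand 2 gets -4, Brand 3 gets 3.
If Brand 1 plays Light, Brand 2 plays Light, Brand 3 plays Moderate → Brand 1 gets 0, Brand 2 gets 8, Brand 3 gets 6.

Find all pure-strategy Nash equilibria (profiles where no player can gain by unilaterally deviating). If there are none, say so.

Brand 1 against (Light, Moderate): payoffs 0, 2, 3 → best response Heavy.
Brand 1 against (Light, Heavy): payoffs -6, 3, 0 → best response Moderate.
Brand 1 against (Moderate, Moderate): payoffs 6, 8, -6 → best response Moderate.
Brand 1 against (Moderate, Heavy): payoffs 2, -7, -5 → best response Light.
Brand 2 against (Light, Moderate): payoffs 8, 6 → best response Light.
Brand 2 against (Light, Heavy): payoffs -7, -6 → best response Moderate.
Brand 2 against (Moderate, Moderate): payoffs -9, -4 → best response Moderate.
Brand 2 against (Moderate, Heavy): payoffs 0, -2 → best response Light.
Brand 2 against (Heavy, Moderate): payoffs -4, 2 → best response Moderate.
Brand 2 against (Heavy, Heavy): payoffs 1, 0 → best response Light.
Brand 3 against (Light, Light): payoffs 6, 7 → best response Heavy.
Brand 3 against (Light, Moderate): payoffs -8, 0 → best response Heavy.
Brand 3 against (Moderate, Light): payoffs 1, 4 → best response Heavy.
Brand 3 against (Moderate, Moderate): payoffs 3, -4 → best response Moderate.
Brand 3 against (Heavy, Light): payoffs 3, 7 → best response Heavy.
Brand 3 against (Heavy, Moderate): payoffs 5, 7 → best response Heavy.
Mutual best responses: (Light, Moderate, Heavy); (Moderate, Light, Heavy); (Moderate, Moderate, Moderate).

The pure Nash equilibria are (Light, Moderate, Heavy) and (Moderate, Light, Heavy) and (Moderate, Moderate, Moderate).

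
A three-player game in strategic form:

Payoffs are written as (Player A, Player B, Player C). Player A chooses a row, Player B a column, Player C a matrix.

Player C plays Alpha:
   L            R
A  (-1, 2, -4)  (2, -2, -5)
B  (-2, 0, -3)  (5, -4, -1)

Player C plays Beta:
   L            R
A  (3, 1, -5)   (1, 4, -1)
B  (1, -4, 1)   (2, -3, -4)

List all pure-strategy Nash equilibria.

Player A against (L, Alpha): payoffs -1, -2 → best response A.
Player A against (L, Beta): payoffs 3, 1 → best response A.
Player A against (R, Alpha): payoffs 2, 5 → best response B.
Player A against (R, Beta): payoffs 1, 2 → best response B.
Player B against (A, Alpha): payoffs 2, -2 → best response L.
Player B against (A, Beta): payoffs 1, 4 → best response R.
Player B against (B, Alpha): payoffs 0, -4 → best response L.
Player B against (B, Beta): payoffs -4, -3 → best response R.
Player C against (A, L): payoffs -4, -5 → best response Alpha.
Player C against (A, R): payoffs -5, -1 → best response Beta.
Player C against (B, L): payoffs -3, 1 → best response Beta.
Player C against (B, R): payoffs -1, -4 → best response Alpha.
Mutual best responses: (A, L, Alpha).

Pure NE: (A, L, Alpha)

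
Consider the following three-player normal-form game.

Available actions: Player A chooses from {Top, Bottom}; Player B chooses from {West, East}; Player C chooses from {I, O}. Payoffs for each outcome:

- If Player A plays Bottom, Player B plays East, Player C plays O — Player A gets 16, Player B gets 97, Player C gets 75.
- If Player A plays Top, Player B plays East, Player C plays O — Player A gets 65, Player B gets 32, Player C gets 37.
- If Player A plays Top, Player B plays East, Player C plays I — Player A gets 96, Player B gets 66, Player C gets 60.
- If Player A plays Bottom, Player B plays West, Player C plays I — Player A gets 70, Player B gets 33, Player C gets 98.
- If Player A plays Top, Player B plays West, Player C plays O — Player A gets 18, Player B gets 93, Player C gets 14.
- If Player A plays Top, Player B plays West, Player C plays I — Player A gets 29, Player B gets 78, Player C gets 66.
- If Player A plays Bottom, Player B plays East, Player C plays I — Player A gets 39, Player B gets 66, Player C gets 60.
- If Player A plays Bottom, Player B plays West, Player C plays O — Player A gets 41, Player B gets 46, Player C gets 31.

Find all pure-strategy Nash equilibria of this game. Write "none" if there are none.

none

For each player, find the best response to each opponent profile; mutual best responses are the pure NE.
Player A against (West, I): payoffs 29, 70 → best response Bottom.
Player A against (West, O): payoffs 18, 41 → best response Bottom.
Player A against (East, I): payoffs 96, 39 → best response Top.
Player A against (East, O): payoffs 65, 16 → best response Top.
Player B against (Top, I): payoffs 78, 66 → best response West.
Player B against (Top, O): payoffs 93, 32 → best response West.
Player B against (Bottom, I): payoffs 33, 66 → best response East.
Player B against (Bottom, O): payoffs 46, 97 → best response East.
Player C against (Top, West): payoffs 66, 14 → best response I.
Player C against (Top, East): payoffs 60, 37 → best response I.
Player C against (Bottom, West): payoffs 98, 31 → best response I.
Player C against (Bottom, East): payoffs 60, 75 → best response O.
No profile is a mutual best response for all players.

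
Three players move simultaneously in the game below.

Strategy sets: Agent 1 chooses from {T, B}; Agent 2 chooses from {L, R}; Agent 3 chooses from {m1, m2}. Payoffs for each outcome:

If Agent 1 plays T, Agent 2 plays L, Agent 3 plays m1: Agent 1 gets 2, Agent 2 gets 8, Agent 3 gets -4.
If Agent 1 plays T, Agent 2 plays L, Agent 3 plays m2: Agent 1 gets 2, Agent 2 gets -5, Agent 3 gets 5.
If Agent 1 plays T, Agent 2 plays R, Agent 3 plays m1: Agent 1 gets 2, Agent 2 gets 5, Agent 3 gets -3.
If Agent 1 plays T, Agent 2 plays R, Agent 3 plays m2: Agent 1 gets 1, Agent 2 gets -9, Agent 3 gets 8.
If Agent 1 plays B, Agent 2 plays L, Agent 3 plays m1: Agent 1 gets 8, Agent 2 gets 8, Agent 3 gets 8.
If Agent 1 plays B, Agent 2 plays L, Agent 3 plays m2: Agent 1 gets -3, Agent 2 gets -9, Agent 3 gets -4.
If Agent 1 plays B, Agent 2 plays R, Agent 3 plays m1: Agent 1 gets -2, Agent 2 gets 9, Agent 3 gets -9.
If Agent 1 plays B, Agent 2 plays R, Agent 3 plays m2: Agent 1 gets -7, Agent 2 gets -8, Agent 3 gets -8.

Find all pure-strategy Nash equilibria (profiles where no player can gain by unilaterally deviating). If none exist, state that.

Pure NE: (T, L, m2)

(T, L, m1): Agent 1 can switch to B (2 → 8). Not NE.
(T, L, m2): Agent 1 gets 2, best alternative -3; Agent 2 gets -5, best alternative -9; Agent 3 gets 5, best alternative -4. No profitable deviation — NE.
(T, R, m1): Agent 2 can switch to L (5 → 8). Not NE.
(T, R, m2): Agent 2 can switch to L (-9 → -5). Not NE.
(B, L, m1): Agent 2 can switch to R (8 → 9). Not NE.
(B, L, m2): Agent 1 can switch to T (-3 → 2). Not NE.
(B, R, m1): Agent 1 can switch to T (-2 → 2). Not NE.
(B, R, m2): Agent 1 can switch to T (-7 → 1). Not NE.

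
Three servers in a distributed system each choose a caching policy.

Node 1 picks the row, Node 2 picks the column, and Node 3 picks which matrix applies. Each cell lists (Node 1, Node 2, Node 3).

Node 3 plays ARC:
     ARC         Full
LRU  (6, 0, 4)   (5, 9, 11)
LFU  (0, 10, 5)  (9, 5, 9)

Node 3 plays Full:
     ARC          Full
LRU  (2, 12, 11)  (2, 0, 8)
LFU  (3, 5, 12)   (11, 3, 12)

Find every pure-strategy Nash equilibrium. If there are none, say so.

(LFU, ARC, Full)

Node 1 against (ARC, ARC): payoffs 6, 0 → best response LRU.
Node 1 against (ARC, Full): payoffs 2, 3 → best response LFU.
Node 1 against (Full, ARC): payoffs 5, 9 → best response LFU.
Node 1 against (Full, Full): payoffs 2, 11 → best response LFU.
Node 2 against (LRU, ARC): payoffs 0, 9 → best response Full.
Node 2 against (LRU, Full): payoffs 12, 0 → best response ARC.
Node 2 against (LFU, ARC): payoffs 10, 5 → best response ARC.
Node 2 against (LFU, Full): payoffs 5, 3 → best response ARC.
Node 3 against (LRU, ARC): payoffs 4, 11 → best response Full.
Node 3 against (LRU, Full): payoffs 11, 8 → best response ARC.
Node 3 against (LFU, ARC): payoffs 5, 12 → best response Full.
Node 3 against (LFU, Full): payoffs 9, 12 → best response Full.
Mutual best responses: (LFU, ARC, Full).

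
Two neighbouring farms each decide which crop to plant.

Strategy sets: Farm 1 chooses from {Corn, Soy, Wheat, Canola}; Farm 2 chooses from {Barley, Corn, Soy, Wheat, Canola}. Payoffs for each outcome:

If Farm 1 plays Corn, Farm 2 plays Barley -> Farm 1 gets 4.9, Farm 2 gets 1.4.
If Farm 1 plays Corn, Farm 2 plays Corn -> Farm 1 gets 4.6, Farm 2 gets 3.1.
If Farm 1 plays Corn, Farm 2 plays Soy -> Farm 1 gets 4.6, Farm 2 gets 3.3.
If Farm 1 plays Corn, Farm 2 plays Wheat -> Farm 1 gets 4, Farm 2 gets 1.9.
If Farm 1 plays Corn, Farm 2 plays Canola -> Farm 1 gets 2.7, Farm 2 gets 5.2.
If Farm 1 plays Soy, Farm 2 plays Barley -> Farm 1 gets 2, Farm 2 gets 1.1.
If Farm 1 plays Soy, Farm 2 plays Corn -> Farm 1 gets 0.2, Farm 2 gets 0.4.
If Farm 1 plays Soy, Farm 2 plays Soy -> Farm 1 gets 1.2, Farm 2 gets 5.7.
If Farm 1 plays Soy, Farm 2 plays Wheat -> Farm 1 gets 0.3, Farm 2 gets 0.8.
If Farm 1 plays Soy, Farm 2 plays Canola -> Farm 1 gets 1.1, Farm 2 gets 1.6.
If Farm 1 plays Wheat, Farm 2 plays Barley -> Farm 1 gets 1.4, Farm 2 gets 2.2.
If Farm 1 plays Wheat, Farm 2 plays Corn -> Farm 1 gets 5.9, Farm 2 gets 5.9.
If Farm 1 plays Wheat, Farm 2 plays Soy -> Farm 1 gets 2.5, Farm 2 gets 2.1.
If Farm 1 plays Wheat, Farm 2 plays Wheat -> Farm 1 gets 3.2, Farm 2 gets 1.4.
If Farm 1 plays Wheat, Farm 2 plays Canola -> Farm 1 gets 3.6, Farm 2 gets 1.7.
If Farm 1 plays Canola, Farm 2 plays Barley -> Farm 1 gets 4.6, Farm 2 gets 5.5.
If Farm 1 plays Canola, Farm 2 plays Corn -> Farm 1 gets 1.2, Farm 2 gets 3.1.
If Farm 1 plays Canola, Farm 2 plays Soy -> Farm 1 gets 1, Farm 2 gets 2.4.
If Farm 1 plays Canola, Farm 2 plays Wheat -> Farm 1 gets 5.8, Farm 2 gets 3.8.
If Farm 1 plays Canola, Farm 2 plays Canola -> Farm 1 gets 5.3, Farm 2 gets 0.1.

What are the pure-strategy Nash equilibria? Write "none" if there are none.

For each strategy profile, look for a profitable unilateral deviation.
(Corn, Barley): Farm 2 can switch to Corn (1.4 → 3.1). Not NE.
(Corn, Corn): Farm 1 can switch to Wheat (4.6 → 5.9). Not NE.
(Corn, Soy): Farm 2 can switch to Canola (3.3 → 5.2). Not NE.
(Corn, Wheat): Farm 1 can switch to Canola (4 → 5.8). Not NE.
(Corn, Canola): Farm 1 can switch to Wheat (2.7 → 3.6). Not NE.
(Soy, Barley): Farm 1 can switch to Corn (2 → 4.9). Not NE.
(Soy, Corn): Farm 1 can switch to Corn (0.2 → 4.6). Not NE.
(Soy, Soy): Farm 1 can switch to Corn (1.2 → 4.6). Not NE.
(Wheat, Corn): Farm 1 gets 5.9, best alternative 4.6; Farm 2 gets 5.9, best alternative 2.2. No profitable deviation — NE.
(The remaining 11 profiles each have a profitable deviation by the same check.)

The unique pure-strategy Nash equilibrium is (Wheat, Corn).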